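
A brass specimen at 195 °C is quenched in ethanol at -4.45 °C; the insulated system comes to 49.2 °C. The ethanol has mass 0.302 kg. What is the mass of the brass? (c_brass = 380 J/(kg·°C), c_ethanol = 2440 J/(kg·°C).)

m ≈ 0.714 kg

Heat lost by the brass = heat gained by the ethanol:
m·380·(195 − 49.2) = 0.302·2440·(49.2 − (-4.45))
55404 m = 39534  ⇒  m ≈ 0.7136 kg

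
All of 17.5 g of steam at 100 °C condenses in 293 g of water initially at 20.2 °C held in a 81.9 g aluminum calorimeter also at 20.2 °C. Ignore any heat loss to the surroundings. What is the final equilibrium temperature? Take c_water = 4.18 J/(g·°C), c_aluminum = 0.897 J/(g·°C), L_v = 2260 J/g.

T_f ≈ 53.3 °C

Energy balance with sensible and latent terms:
condense steam: −17.5·2260 = −39550; condensed water 100 °C→T: 73.15(T − 100); original water: 1224.7(T − 20.2); cup: 73.46(T − 20.2)
1371.4 T = 39550 + 7315 + 26224 = 73089
T ≈ 53.30 °C — below 100 °C, confirming all the steam condensed.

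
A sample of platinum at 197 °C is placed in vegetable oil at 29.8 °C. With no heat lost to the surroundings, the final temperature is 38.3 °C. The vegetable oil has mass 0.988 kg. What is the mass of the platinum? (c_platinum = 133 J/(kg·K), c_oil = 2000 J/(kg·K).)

m ≈ 0.796 kg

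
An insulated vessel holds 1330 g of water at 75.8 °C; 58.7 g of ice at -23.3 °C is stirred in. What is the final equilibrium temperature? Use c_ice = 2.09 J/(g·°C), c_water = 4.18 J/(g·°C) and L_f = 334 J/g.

T_f ≈ 68.7 °C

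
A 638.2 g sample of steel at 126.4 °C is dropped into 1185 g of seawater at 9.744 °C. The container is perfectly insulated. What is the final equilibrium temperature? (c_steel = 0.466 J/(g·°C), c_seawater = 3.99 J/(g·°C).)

T_f ≈ 16.6 °C

T_f = Σ m_i c_i T_i / Σ m_i c_i:
T_f = (297.4*126.4 + 4728.2*9.744) / (297.4 + 4728.2)
    = 83663 / 5025.6 ≈ 16.65 °C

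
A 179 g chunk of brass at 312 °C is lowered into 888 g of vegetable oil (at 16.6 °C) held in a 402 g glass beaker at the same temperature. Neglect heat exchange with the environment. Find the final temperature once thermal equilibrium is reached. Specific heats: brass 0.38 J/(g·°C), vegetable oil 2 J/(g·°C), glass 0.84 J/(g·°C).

T_f ≈ 25.8 °C

T_f = Σ m_i c_i T_i / Σ m_i c_i:
T_f = (68.02*312 + 1776*16.6 + 337.68*16.6) / (68.02 + 1776 + 337.68)
    = 56309 / 2181.7 ≈ 25.81 °C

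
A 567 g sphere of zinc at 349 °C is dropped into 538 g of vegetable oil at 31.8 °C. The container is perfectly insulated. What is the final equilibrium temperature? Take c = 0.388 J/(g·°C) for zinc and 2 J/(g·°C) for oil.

T_f ≈ 85.6 °C

Let T be the final temperature. ΣQ_i = 0:
567·0.388·(T − 349) + 538·2·(T − 31.8) = 0
1296 T = 110995
T = 110995 / 1296 = 85.6 °C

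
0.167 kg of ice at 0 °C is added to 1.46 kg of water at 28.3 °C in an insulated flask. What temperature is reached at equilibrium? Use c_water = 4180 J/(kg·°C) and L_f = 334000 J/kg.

Taking heat into each body as positive, Σ m c ΔT = 0:
melt ice: 0.167·334000 = 55778
  warm the meltwater: 698.06 T
  water cools: 1.46·4180·(T − 28.3) = 6102.8(T − 28.3)
6800.9 T = 172709 − 55778 = 116931
T ≈ 17.19 °C — above 0 °C, consistent with complete melting.

T_f ≈ 17.2 °C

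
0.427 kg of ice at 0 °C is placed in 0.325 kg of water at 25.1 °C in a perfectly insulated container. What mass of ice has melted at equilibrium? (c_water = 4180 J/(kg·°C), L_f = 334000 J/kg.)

m_melted ≈ 0.102 kg

Cooling the water to 0 °C releases 0.325·4180·25.1 = 34098 J.
Fully melting the ice requires m_ice L_f = 0.427·334000 = 142618 J.
34098 J < 142618 J, so only part of the ice melts and the system sits at 0 °C.
m_melted·334000 = 34098  ⇒  m_melted ≈ 0.1021 kg.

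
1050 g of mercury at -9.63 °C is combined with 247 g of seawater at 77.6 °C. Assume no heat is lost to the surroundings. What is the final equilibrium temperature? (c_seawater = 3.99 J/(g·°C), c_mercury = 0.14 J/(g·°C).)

T_f ≈ 66.3 °C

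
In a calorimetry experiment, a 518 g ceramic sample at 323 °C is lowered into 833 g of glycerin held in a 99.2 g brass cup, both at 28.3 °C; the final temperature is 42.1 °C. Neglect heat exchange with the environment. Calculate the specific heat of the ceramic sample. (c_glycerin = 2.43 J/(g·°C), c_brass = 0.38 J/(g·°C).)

Energy conservation, ΣQ = 0:
518×c×(42.1 − 323) + 833×2.43×(42.1 − 28.3) + 99.2×0.38×(42.1 − 28.3) = 0
-145506 c = -28454
c = -28454/-145506 ≈ 0.1956 J/(g·°C)

c ≈ 0.196 J/(g·°C)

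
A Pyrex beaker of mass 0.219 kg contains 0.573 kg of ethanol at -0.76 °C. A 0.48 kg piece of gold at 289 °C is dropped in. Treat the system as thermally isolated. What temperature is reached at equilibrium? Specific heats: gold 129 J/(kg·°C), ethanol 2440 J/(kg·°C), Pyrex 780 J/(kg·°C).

T_f ≈ 10.2 °C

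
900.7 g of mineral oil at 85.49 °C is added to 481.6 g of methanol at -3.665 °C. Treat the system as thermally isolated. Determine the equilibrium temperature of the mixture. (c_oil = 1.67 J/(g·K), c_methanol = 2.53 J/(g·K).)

Net heat exchanged in the isolated system is zero:
900.7·1.67·(T − 85.49) + 481.6·2.53·(T − (-3.665)) = 0
1504.2(T − 85.49) + 1218.4(T − (-3.665)) = 0
(1504.2 + 1218.4) T = 1504.2·85.49 + 1218.4·(-3.665)
T ≈ 45.59 °C

T_f ≈ 45.6 °C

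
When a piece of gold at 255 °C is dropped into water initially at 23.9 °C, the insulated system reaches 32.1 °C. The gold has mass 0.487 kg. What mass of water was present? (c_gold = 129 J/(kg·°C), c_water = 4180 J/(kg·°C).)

Net heat exchanged in the isolated system is zero:
0.487·129·(32.1 − 255) + m·4180·(32.1 − 23.9) = 0
34276 m = 14003
m = 14003/34276 ≈ 0.4085 kg

m ≈ 0.409 kg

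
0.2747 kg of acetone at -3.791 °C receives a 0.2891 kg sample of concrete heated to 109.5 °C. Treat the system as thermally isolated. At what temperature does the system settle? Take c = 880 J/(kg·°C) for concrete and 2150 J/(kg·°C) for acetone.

T_f ≈ 30.3 °C

Setting the total heat transfer to zero:
0.2891·880·(T − 109.5) + 0.2747·2150·(T − (-3.791)) = 0
845.01 T = 25619
T = 25619 / 845.01 = 30.3 °C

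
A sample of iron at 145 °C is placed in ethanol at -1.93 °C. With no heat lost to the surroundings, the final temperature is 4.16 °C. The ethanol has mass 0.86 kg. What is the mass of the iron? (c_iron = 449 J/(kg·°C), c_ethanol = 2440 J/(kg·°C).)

m ≈ 0.202 kg

|Q_iron| = |Q_ethanol|:
m·449·(145 − 4.16) = 0.86·2440·(4.16 − (-1.93))
63237 m = 12779  ⇒  m ≈ 0.2021 kg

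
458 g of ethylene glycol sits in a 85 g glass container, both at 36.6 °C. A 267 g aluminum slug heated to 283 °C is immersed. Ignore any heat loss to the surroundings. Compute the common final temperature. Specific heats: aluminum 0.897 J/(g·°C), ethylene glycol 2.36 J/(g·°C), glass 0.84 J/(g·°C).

Energy conservation, ΣQ = 0:
267·0.897·(T − 283) + 458·2.36·(T − 36.6) + 85·0.84·(T − 36.6) = 0
1391.8 T = 109952
T = 109952/1391.8 ≈ 79.00 °C

T_f ≈ 79.0 °C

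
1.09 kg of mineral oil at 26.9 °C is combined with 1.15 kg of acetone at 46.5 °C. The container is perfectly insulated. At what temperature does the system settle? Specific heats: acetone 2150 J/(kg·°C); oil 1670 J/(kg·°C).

Set heat shed by the hot body equal to heat absorbed by the cold body:
1.15·2150·(46.5 − T) = 1.09·1670·(T − 26.9)
2472.5(46.5 − T) = 1820.3(T − 26.9)
4292.8 T = 163937  ⇒  T ≈ 38.19 °C

T_f ≈ 38.2 °C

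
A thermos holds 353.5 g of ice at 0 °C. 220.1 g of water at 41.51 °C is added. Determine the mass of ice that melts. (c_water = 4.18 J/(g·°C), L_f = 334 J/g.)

Cooling the water to 0 °C releases 220.1·4.18·41.51 = 38190 J.
Fully melting the ice requires m_ice L_f = 353.5·334 = 118069 J.
Since 38190 < 118069 J, not all the ice melts; equilibrium is at 0 °C.
m_melt = 38190 / L_f = 114.3 g.

m_melted ≈ 114 g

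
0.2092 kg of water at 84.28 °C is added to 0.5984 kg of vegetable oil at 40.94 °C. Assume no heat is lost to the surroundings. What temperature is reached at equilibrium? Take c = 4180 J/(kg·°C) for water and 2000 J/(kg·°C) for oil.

T_f ≈ 59.2 °C

Set heat shed by the hot body equal to heat absorbed by the cold body:
0.2092×4180×(84.28 − T) = 0.5984×2000×(T − 40.94)
874.46(84.28 − T) = 1196.8(T − 40.94)
2071.3 T = 122696  ⇒  T ≈ 59.24 °C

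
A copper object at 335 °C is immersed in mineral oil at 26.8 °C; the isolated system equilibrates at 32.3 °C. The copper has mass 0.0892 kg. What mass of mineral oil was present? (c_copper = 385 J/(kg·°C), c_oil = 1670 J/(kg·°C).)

|Q_copper| = |Q_oil|:
0.0892·385·(335 − 32.3) = m·1670·(32.3 − 26.8)
9185 m = 10395  ⇒  m ≈ 1.132 kg

m ≈ 1.13 kg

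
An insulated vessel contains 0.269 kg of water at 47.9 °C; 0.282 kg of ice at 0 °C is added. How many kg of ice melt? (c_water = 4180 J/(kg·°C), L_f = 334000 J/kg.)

Water can give up m c ΔT = 0.269×4180×47.9 = 53860 J before reaching 0 °C.
Melting all 0.282 kg of ice would need 0.282×334000 = 94188 J.
That's not enough to melt it all — equilibrium is at 0 °C with ice remaining.
m_melt = 53860 / L_f = 0.1613 kg.

m_melted ≈ 0.161 kg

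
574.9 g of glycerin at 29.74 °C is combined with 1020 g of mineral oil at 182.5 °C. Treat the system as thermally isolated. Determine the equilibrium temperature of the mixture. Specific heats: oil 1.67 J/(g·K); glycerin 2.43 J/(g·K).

T_f ≈ 113.7 °C

Set heat shed by the hot body equal to heat absorbed by the cold body:
1020×1.67×(182.5 − T) = 574.9×2.43×(T − 29.74)
1703.4(182.5 − T) = 1397(T − 29.74)
3100.4 T = 352417  ⇒  T ≈ 113.67 °C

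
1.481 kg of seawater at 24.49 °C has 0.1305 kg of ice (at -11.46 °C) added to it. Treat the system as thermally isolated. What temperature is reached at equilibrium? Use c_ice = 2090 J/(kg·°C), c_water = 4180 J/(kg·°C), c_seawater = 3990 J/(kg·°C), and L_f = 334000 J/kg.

Let T be the final temperature. ΣQ_i = 0:
warm ice to 0 °C: 0.1305×2090×(0 − (-11.46)) = 3125.7; fusion: m_ice L_f = 0.1305×334000 = 43587; warm the meltwater: 545.49 T; seawater: 5909.2(T − 24.49)
6454.7 T = 144716 − 46713 = 98003
T ≈ 15.18 °C — above 0 °C, consistent with complete melting.

T_f ≈ 15.2 °C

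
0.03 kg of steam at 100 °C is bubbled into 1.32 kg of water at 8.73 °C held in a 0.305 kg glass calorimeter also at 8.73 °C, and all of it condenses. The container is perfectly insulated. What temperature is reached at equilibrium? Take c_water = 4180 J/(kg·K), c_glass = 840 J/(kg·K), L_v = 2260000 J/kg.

Energy conservation, ΣQ = 0:
latent heat released on condensation: 0.03·2260000 = 67800; condensate cools 100→T: 0.03·4180·(T − 100) = 125.4(T − 100); water warms: 1.32·4180·(T − 8.73) = 5517.6(T − 8.73); glass cup: 0.305·840·(T − 8.73) = 256.2(T − 8.73)
5899.2 T = 67800 + 12540 + 50405 = 130745
T ≈ 22.16 °C, under the boiling point, so the assumption holds.

T_f ≈ 22.2 °C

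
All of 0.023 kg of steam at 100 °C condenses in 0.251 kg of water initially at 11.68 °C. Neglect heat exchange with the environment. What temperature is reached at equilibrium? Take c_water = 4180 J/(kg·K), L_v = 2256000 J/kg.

Sum of m c ΔT and latent-heat terms is zero:
latent heat released on condensation: 0.023·2256000 = 51888
  condensate cools 100→T: 0.023·4180·(T − 100) = 96.14(T − 100)
  original water: 1049.2(T − 11.68)
1145.3 T = 51888 + 9614 + 12254 = 73756
T ≈ 64.40 °C (< 100 °C, so full condensation is consistent).

T_f ≈ 64.4 °C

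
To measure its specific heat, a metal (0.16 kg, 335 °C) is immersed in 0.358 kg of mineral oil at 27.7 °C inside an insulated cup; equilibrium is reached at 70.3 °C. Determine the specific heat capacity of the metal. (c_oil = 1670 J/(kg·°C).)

c ≈ 601 J/(kg·°C)

Heat lost by the metal = heat gained by the oil:
0.16×c×(335 − 70.3) = 0.358×1670×(70.3 − 27.7)
42.35 c = 25469  ⇒  c ≈ 601.4 J/(kg·°C)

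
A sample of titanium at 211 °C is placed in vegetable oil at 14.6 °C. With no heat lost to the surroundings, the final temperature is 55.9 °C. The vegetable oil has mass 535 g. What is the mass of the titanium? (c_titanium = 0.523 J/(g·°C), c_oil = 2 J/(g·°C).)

m ≈ 545 g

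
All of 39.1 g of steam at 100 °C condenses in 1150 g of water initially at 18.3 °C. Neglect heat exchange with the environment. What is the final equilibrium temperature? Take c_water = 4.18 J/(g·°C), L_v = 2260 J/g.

T_f ≈ 38.8 °C

Let T be the final temperature. ΣQ_i = 0:
latent heat released on condensation: 39.1×2260 = 88366
  condensed water 100 °C→T: 163.44(T − 100)
  original water: 4807(T − 18.3)
4970.4 T = 88366 + 16344 + 87968 = 192678
T ≈ 38.76 °C — below 100 °C, confirming all the steam condensed.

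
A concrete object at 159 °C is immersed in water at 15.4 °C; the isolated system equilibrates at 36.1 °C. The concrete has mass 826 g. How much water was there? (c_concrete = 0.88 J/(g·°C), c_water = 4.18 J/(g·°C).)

m ≈ 1030 g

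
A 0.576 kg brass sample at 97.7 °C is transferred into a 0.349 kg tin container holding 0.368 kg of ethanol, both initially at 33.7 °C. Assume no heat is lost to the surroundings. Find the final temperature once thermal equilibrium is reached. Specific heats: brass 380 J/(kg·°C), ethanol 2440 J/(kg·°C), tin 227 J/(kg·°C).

T_f ≈ 45.4 °C

Conservation of energy gives ΣQ = 0:
0.576×380×(T − 97.7) + 0.368×2440×(T − 33.7) + 0.349×227×(T − 33.7) = 0
218.88(T − 97.7) + 897.92(T − 33.7) + 79.22(T − 33.7) = 0
1196 T = 54314
T ≈ 45.41 °C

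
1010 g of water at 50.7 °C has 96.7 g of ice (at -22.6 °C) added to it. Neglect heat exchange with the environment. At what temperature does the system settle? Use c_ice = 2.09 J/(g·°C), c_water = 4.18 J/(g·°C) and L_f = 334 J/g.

T_f ≈ 38.3 °C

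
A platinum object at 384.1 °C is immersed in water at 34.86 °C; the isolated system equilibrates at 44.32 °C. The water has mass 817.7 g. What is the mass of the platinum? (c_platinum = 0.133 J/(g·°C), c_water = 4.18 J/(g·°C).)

m ≈ 716 g

Heat gained plus heat lost sum to zero:
m·0.133·(44.32 − 384.1) + 817.7·4.18·(44.32 − 34.86) = 0
-45.19 m = -32334
m = -32334/-45.19 ≈ 715.5 g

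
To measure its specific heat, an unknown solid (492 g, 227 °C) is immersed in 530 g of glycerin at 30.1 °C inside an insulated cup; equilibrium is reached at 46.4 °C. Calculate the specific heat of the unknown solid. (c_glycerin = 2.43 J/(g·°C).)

c ≈ 0.236 J/(g·°C)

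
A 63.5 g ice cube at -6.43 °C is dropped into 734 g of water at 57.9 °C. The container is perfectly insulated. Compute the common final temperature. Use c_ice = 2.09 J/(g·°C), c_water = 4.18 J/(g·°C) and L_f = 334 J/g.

Let T be the final temperature. ΣQ_i = 0:
warm ice to 0 °C: 63.5·2.09·(0 − (-6.43)) = 853.36; latent heat to melt: 63.5·334 = 21209; warm the meltwater: 265.43 T; water cools: 734·4.18·(T − 57.9) = 3068.1(T − 57.9)
3333.5 T = 177644 − 22062 = 155582
T ≈ 46.67 °C. Since T > 0 °C, the all-ice-melts assumption holds.

T_f ≈ 46.7 °C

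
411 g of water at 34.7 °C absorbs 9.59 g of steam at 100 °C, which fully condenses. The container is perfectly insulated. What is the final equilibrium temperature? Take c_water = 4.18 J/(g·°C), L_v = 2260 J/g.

Energy conservation, ΣQ = 0:
steam→water at 100 °C releases m L_v = 9.59·2260 = 21673
  condensate cools 100→T: 9.59·4.18·(T − 100) = 40.09(T − 100)
  original water: 1718(T − 34.7)
1758.1 T = 21673 + 4008.6 + 59614 = 85296
T ≈ 48.52 °C, under the boiling point, so the assumption holds.

T_f ≈ 48.5 °C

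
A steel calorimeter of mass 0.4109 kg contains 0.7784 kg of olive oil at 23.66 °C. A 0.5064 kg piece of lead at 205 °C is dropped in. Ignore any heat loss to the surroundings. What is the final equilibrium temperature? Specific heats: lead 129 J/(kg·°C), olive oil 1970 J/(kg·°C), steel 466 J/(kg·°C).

T_f ≈ 30.3 °C

Taking heat into each body as positive, Σ m c ΔT = 0:
0.5064×129×(T − 205) + 0.7784×1970×(T − 23.66) + 0.4109×466×(T − 23.66) = 0
65.33(T − 205) + 1533.4(T − 23.66) + 191.48(T − 23.66) = 0
(65.33 + 1533.4 + 191.48) T = 65.33×205 + 1533.4×23.66 + 191.48×23.66
T = 54204/1790.3 ≈ 30.28 °C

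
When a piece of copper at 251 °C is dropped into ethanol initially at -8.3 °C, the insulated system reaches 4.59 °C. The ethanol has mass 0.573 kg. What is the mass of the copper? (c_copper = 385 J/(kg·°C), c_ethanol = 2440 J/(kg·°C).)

m ≈ 0.19 kg

|Q_copper| = |Q_ethanol|:
m×385×(251 − 4.59) = 0.573×2440×(4.59 − (-8.3))
94868 m = 18022  ⇒  m ≈ 0.19 kg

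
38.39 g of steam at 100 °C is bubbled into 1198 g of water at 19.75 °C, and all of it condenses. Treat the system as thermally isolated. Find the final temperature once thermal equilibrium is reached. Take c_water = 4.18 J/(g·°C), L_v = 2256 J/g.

Sum of m c ΔT and latent-heat terms is zero:
latent heat released on condensation: 38.39·2256 = 86608
  condensed water 100 °C→T: 160.47(T − 100)
  water warms: 1198·4.18·(T − 19.75) = 5007.6(T − 19.75)
5168.1 T = 86608 + 16047 + 98901 = 201556
T ≈ 39.00 °C, under the boiling point, so the assumption holds.

T_f ≈ 39.0 °C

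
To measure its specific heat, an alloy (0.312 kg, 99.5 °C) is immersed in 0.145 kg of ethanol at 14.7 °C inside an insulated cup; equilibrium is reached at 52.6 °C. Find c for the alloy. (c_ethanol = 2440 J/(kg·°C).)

Setting the total heat transfer to zero:
0.312×c×(52.6 − 99.5) + 0.145×2440×(52.6 − 14.7) = 0
-14.63 c = -13409
c = -13409/-14.63 ≈ 916.4 J/(kg·°C)

c ≈ 916 J/(kg·°C)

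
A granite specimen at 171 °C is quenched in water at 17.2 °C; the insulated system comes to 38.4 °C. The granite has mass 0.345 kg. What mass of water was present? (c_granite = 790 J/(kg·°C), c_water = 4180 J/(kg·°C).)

m ≈ 0.408 kg

Conservation of energy gives ΣQ = 0:
0.345×790×(38.4 − 171) + m×4180×(38.4 − 17.2) = 0
88616 m = 36140
m = 36140/88616 ≈ 0.4078 kg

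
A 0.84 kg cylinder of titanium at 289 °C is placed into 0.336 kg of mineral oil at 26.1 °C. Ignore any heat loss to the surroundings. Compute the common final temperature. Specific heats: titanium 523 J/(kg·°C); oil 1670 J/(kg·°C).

Set heat shed by the hot body equal to heat absorbed by the cold body:
0.84*523*(289 − T) = 0.336*1670*(T − 26.1)
439.32(289 − T) = 561.12(T − 26.1)
1000.4 T = 141609  ⇒  T ≈ 141.55 °C

T_f ≈ 141.5 °C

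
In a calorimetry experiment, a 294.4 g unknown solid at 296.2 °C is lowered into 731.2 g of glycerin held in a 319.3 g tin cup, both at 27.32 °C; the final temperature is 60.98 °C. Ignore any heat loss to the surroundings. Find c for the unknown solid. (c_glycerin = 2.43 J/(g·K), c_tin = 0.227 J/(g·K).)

Net heat exchanged in the isolated system is zero:
294.4×c×(60.98 − 296.2) + 731.2×2.43×(60.98 − 27.32) + 319.3×0.227×(60.98 − 27.32) = 0
-69249 c = -62247
c = -62247/-69249 ≈ 0.8989 J/(g·K)

c ≈ 0.899 J/(g·K)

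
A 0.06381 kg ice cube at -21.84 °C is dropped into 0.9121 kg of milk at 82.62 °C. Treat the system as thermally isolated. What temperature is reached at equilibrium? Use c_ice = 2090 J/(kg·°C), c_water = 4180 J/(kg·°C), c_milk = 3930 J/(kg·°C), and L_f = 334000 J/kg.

T_f ≈ 70.6 °C

Heat gained plus heat lost sum to zero:
warm ice to 0 °C: 0.06381×2090×(0 − (-21.84)) = 2912.6; fusion: m_ice L_f = 0.06381×334000 = 21313; warm the meltwater: 266.73 T; milk cools: 0.9121×3930×(T − 82.62) = 3584.6(T − 82.62)
3851.3 T = 296156 − 24225 = 271931
T ≈ 70.61 °C (positive, so assuming full melt was valid).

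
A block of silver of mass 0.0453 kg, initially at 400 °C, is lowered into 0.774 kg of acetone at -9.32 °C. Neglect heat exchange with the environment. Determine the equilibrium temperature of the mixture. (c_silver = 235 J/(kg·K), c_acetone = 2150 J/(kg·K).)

T_f ≈ -6.7 °C

Net heat exchanged in the isolated system is zero:
0.0453×235×(T − 400) + 0.774×2150×(T − (-9.32)) = 0
(10.65 + 1664.1) T = 10.65×400 + 1664.1×(-9.32)
T ≈ -6.72 °C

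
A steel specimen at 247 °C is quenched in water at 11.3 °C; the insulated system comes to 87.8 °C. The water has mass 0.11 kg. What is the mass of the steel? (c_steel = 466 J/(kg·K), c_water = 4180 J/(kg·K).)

Heat lost by the steel = heat gained by the water:
m·466·(247 − 87.8) = 0.11·4180·(87.8 − 11.3)
74187 m = 35175  ⇒  m ≈ 0.4741 kg

m ≈ 0.474 kg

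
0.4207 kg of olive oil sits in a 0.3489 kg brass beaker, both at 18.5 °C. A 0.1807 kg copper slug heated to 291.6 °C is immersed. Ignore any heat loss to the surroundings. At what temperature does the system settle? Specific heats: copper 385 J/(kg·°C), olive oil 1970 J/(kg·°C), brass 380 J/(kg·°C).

T_f ≈ 36.9 °C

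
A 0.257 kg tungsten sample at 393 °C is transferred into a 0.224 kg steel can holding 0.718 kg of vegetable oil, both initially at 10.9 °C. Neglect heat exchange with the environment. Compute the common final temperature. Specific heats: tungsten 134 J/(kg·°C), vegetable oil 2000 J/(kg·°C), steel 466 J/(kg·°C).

T_f = Σ m_i c_i T_i / Σ m_i c_i:
T_f = (34.44*393 + 1436*10.9 + 104.38*10.9) / (34.44 + 1436 + 104.38)
    = 30324 / 1574.8 ≈ 19.26 °C

T_f ≈ 19.3 °C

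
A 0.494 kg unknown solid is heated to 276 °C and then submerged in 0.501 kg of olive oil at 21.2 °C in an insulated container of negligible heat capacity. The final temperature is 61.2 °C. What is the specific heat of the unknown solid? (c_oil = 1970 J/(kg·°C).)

c ≈ 372 J/(kg·°C)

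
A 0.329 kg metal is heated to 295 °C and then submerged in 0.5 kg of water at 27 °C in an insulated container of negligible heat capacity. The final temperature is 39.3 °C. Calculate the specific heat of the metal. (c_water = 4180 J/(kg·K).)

c ≈ 306 J/(kg·K)

Setting the total heat transfer to zero:
0.329×c×(39.3 − 295) + 0.5×4180×(39.3 − 27) = 0
-84.13 c = -25707
c = -25707/-84.13 ≈ 305.6 J/(kg·K)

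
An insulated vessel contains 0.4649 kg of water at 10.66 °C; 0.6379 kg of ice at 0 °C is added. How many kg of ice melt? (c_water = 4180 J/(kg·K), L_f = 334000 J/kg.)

m_melted ≈ 0.062 kg

Heat available from the water dropping to 0 °C: 0.4649·4180·10.66 = 20715 J.
To melt every bit of ice: 0.6379·334000 = 213059 J.
That's not enough to melt it all — equilibrium is at 0 °C with ice remaining.
m_melted·334000 = 20715  ⇒  m_melted ≈ 0.06202 kg.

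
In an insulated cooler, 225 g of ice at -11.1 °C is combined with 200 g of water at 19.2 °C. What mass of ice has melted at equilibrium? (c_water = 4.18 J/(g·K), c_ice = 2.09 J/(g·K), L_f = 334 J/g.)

Heat available from the water dropping to 0 °C: 200×4.18×19.2 = 16051 J.
Warming the ice to 0 °C takes 225×2.09×11.1 = 5219.8 J, leaving 10831 J for melting.
To melt every bit of ice: 225×334 = 75150 J.
Since 10831 < 75150 J, not all the ice melts; equilibrium is at 0 °C.
m_melt = 10831 / L_f = 32.43 g.

m_melted ≈ 32.4 g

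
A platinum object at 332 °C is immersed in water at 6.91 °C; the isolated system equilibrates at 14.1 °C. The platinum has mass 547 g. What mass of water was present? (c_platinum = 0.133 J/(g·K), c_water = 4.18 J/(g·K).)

m ≈ 770 g

Heat lost by the platinum = heat gained by the water:
547·0.133·(332 − 14.1) = m·4.18·(14.1 − 6.91)
30.05 m = 23128  ⇒  m ≈ 769.5 g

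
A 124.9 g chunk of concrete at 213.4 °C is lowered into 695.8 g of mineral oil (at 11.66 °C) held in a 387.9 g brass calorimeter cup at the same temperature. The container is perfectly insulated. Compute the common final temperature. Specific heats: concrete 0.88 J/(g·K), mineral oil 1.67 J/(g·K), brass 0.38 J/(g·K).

Let T be the final temperature. ΣQ_i = 0:
124.9×0.88×(T − 213.4) + 695.8×1.67×(T − 11.66) + 387.9×0.38×(T − 11.66) = 0
1419.3 T = 38723
T = 38723 / 1419.3 = 27.3 °C

T_f ≈ 27.3 °C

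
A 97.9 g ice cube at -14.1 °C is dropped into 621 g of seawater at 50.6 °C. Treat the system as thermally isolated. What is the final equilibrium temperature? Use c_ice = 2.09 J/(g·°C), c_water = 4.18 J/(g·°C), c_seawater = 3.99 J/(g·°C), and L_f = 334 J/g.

T_f ≈ 31.1 °C

Setting the total heat transfer to zero:
ice -14.1→0 °C: 97.9·2.09·14.1 = 2885; melt ice: 97.9·334 = 32699; meltwater 0→T: 97.9·4.18·T = 409.22 T; seawater: 2477.8(T − 50.6)
2887 T = 125376 − 35584 = 89793
T ≈ 31.10 °C (positive, so assuming full melt was valid).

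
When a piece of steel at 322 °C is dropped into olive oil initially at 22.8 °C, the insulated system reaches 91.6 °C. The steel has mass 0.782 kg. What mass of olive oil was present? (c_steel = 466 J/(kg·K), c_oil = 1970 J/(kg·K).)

m ≈ 0.619 kg

Heat lost by the steel = heat gained by the oil:
0.782·466·(322 − 91.6) = m·1970·(91.6 − 22.8)
135536 m = 83961  ⇒  m ≈ 0.6195 kg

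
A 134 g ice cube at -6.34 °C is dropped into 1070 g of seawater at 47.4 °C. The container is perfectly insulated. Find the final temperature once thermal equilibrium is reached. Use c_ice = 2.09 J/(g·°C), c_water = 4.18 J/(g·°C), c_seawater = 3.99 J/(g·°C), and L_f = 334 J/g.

T_f ≈ 32.3 °C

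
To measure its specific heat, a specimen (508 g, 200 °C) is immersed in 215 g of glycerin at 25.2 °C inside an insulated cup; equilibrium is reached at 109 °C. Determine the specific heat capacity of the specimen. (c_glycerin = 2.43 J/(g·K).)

Net heat exchanged in the isolated system is zero:
508×c×(109 − 200) + 215×2.43×(109 − 25.2) = 0
-46228 c = -43781
c = -43781/-46228 ≈ 0.9471 J/(g·K)

c ≈ 0.947 J/(g·K)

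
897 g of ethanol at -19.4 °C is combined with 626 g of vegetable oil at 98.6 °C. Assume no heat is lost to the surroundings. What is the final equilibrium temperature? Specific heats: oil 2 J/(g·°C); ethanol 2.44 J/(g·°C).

Taking heat into each body as positive, Σ m c ΔT = 0:
626*2*(T − 98.6) + 897*2.44*(T − (-19.4)) = 0
3440.7 T = 80987
T ≈ 23.54 °C

T_f ≈ 23.5 °C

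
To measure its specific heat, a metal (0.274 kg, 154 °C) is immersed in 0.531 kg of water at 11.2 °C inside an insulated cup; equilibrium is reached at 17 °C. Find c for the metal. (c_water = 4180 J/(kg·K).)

c ≈ 343 J/(kg·K)

Let T be the final temperature. ΣQ_i = 0:
0.274·c·(17 − 154) + 0.531·4180·(17 − 11.2) = 0
-37.54 c = -12874
c = -12874/-37.54 ≈ 342.9 J/(kg·K)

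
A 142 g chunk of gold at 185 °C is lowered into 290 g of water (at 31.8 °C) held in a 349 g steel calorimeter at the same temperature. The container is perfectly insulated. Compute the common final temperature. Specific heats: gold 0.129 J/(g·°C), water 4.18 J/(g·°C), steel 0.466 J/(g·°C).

T_f ≈ 33.8 °C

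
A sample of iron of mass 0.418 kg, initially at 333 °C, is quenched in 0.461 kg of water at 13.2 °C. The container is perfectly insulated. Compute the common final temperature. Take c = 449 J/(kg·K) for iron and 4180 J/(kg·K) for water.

Set heat shed by the hot body equal to heat absorbed by the cold body:
0.418·449·(333 − T) = 0.461·4180·(T − 13.2)
187.68(333 − T) = 1927(T − 13.2)
2114.7 T = 87934  ⇒  T ≈ 41.58 °C

T_f ≈ 41.6 °C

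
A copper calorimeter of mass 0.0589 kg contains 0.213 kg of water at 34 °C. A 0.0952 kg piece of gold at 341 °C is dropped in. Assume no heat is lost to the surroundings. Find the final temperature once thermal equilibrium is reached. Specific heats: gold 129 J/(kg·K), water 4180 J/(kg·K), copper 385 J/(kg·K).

T_f ≈ 38.1 °C

Setting the total heat transfer to zero:
0.0952·129·(T − 341) + 0.213·4180·(T − 34) + 0.0589·385·(T − 34) = 0
12.28(T − 341) + 890.34(T − 34) + 22.68(T − 34) = 0
(12.28 + 890.34 + 22.68) T = 12.28·341 + 890.34·34 + 22.68·34
T ≈ 38.07 °C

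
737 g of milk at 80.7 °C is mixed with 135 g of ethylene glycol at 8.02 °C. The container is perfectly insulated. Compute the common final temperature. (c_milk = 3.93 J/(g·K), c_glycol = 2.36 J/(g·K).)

Setting the total heat transfer to zero:
737·3.93·(T − 80.7) + 135·2.36·(T − 8.02) = 0
2896.4(T − 80.7) + 318.6(T − 8.02) = 0
(2896.4 + 318.6) T = 2896.4·80.7 + 318.6·8.02
T = 236295/3215 ≈ 73.50 °C

T_f ≈ 73.5 °C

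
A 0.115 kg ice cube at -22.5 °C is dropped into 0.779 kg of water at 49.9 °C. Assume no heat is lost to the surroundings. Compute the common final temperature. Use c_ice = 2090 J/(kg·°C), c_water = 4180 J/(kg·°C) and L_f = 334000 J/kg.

Net heat exchanged in the isolated system is zero:
warm ice to 0 °C: 0.115·2090·(0 − (-22.5)) = 5407.9
  fusion: m_ice L_f = 0.115·334000 = 38410
  warm the meltwater: 480.7 T
  water cools: 0.779·4180·(T − 49.9) = 3256.2(T − 49.9)
3736.9 T = 162485 − 43818 = 118668
T ≈ 31.76 °C. Since T > 0 °C, the all-ice-melts assumption holds.

T_f ≈ 31.8 °C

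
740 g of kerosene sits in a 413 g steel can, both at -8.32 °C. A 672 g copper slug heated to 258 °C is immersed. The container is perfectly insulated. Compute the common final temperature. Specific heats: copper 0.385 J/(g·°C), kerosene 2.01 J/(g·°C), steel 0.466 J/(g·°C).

Energy conservation, ΣQ = 0:
672*0.385*(T − 258) + 740*2.01*(T − (-8.32)) + 413*0.466*(T − (-8.32)) = 0
1938.6 T = 52773
T ≈ 27.22 °C

T_f ≈ 27.2 °C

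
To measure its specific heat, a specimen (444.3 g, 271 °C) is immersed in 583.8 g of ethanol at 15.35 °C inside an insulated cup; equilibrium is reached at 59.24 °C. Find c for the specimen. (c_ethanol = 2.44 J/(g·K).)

c ≈ 0.665 J/(g·K)

Heat gained plus heat lost sum to zero:
444.3×c×(59.24 − 271) + 583.8×2.44×(59.24 − 15.35) = 0
-94085 c = -62520
c = -62520/-94085 ≈ 0.6645 J/(g·K)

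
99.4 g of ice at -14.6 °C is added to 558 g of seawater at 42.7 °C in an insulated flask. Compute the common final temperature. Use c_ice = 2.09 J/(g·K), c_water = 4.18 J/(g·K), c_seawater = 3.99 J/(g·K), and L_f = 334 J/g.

T_f ≈ 22.3 °C

Conservation of energy gives ΣQ = 0:
warm ice to 0 °C: 99.4·2.09·(0 − (-14.6)) = 3033.1
  latent heat to melt: 99.4·334 = 33200
  warm the meltwater: 415.49 T
  seawater: 2226.4(T − 42.7)
2641.9 T = 95068 − 36233 = 58835
T ≈ 22.27 °C. Since T > 0 °C, the all-ice-melts assumption holds.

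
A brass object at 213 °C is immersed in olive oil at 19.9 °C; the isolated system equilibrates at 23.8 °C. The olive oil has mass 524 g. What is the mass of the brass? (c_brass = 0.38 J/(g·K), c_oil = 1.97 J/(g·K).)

m ≈ 56 g

|Q_brass| = |Q_oil|:
m·0.38·(213 − 23.8) = 524·1.97·(23.8 − 19.9)
71.9 m = 4025.9  ⇒  m ≈ 56 g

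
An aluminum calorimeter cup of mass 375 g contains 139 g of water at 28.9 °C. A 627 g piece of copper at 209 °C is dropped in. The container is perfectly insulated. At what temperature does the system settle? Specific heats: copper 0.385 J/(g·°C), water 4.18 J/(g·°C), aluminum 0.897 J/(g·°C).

Energy conservation, ΣQ = 0:
627·0.385·(T − 209) + 139·4.18·(T − 28.9) + 375·0.897·(T − 28.9) = 0
1158.8 T = 76964
T = 76964 / 1158.8 = 66.4 °C

T_f ≈ 66.4 °C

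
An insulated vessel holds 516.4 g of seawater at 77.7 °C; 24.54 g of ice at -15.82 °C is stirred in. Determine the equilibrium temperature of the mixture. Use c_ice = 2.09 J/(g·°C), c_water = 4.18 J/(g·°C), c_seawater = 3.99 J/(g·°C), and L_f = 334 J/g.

Sum of m c ΔT and latent-heat terms is zero:
ice -15.82→0 °C: 24.54·2.09·15.82 = 811.39
  melt ice: 24.54·334 = 8196.4
  warm the meltwater: 102.58 T
  seawater: 2060.4(T − 77.7)
2163 T = 160096 − 9007.7 = 151088
T ≈ 69.85 °C — above 0 °C, consistent with complete melting.

T_f ≈ 69.9 °C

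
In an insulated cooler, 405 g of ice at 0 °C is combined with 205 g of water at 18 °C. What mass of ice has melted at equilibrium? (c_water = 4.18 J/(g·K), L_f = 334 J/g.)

m_melted ≈ 46.2 g

Heat available from the water dropping to 0 °C: 205×4.18×18 = 15424 J.
Fully melting the ice requires m_ice L_f = 405×334 = 135270 J.
15424 J < 135270 J, so only part of the ice melts and the system sits at 0 °C.
Mass melted = 15424/334 ≈ 46.18 g.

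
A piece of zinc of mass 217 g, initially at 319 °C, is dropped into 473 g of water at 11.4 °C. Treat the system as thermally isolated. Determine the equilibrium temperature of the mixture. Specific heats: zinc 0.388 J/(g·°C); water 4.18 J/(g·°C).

T_f ≈ 24.0 °C

T_f is the heat-capacity-weighted average of the initial temperatures:
T_f = (84.2·319 + 1977.1·11.4) / (84.2 + 1977.1)
    = 49398 / 2061.3 ≈ 23.96 °C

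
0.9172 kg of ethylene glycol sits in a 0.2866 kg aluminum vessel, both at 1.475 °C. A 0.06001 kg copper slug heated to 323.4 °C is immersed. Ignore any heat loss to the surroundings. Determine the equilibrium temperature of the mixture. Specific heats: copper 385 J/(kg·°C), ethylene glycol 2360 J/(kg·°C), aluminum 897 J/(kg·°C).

Heat gained plus heat lost sum to zero:
0.06001*385*(T − 323.4) + 0.9172*2360*(T − 1.475) + 0.2866*897*(T − 1.475) = 0
23.1(T − 323.4) + 2164.6(T − 1.475) + 257.08(T − 1.475) = 0
2444.8 T = 11044
T ≈ 4.52 °C

T_f ≈ 4.5 °C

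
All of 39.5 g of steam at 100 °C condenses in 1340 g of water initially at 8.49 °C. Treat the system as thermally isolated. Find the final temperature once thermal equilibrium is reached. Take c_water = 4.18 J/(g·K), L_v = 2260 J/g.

T_f ≈ 26.6 °C

Conservation of energy gives ΣQ = 0:
latent heat released on condensation: 39.5·2260 = 89270; condensed water 100 °C→T: 165.11(T − 100); water warms: 1340·4.18·(T − 8.49) = 5601.2(T − 8.49)
5766.3 T = 89270 + 16511 + 47554 = 153335
T ≈ 26.59 °C, under the boiling point, so the assumption holds.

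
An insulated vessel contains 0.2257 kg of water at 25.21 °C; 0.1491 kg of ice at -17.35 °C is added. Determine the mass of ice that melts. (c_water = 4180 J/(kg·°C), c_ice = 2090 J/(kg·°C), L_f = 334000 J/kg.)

m_melted ≈ 0.055 kg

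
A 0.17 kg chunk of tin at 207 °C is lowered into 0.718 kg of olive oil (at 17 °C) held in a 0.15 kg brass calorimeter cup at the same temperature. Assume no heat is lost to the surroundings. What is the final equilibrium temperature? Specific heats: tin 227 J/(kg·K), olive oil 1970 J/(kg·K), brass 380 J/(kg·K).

T_f ≈ 21.9 °C

Setting the total heat transfer to zero:
0.17*227*(T − 207) + 0.718*1970*(T − 17) + 0.15*380*(T − 17) = 0
38.59(T − 207) + 1414.5(T − 17) + 57(T − 17) = 0
(38.59 + 1414.5 + 57) T = 38.59*207 + 1414.5*17 + 57*17
T = 33003/1510 ≈ 21.86 °C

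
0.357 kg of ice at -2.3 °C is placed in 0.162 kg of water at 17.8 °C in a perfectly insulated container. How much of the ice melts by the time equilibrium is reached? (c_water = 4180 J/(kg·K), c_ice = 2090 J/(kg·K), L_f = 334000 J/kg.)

Water can give up m c ΔT = 0.162×4180×17.8 = 12053 J before reaching 0 °C.
Of that, 0.357×2090×2.3 = 1716.1 J goes to bring the ice to 0 °C, leaving 10337 J.
Melting all 0.357 kg of ice would need 0.357×334000 = 119238 J.
Since 10337 < 119238 J, not all the ice melts; equilibrium is at 0 °C.
m_melted×334000 = 10337  ⇒  m_melted ≈ 0.03095 kg.

m_melted ≈ 0.031 kg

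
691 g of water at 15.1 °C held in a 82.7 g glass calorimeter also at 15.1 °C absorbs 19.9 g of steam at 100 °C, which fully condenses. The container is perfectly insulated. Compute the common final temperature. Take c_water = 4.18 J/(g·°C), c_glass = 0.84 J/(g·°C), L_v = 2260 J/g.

Energy conservation, ΣQ = 0:
condense steam: −19.9·2260 = −44974
  condensate cools 100→T: 19.9·4.18·(T − 100) = 83.18(T − 100)
  water warms: 691·4.18·(T − 15.1) = 2888.4(T − 15.1)
  cup: 69.47(T − 15.1)
3041 T = 44974 + 8318.2 + 44664 = 97956
T ≈ 32.21 °C, under the boiling point, so the assumption holds.

T_f ≈ 32.2 °C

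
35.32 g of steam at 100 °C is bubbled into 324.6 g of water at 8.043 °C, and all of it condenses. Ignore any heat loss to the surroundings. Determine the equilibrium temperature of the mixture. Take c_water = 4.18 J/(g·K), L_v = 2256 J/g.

Taking heat into each body as positive, Σ m c ΔT = 0:
condense steam: −35.32·2256 = −79682
  condensate cools 100→T: 35.32·4.18·(T − 100) = 147.64(T − 100)
  original water: 1356.8(T − 8.043)
1504.5 T = 79682 + 14764 + 10913 = 105359
T ≈ 70.03 °C (< 100 °C, so full condensation is consistent).

T_f ≈ 70.0 °C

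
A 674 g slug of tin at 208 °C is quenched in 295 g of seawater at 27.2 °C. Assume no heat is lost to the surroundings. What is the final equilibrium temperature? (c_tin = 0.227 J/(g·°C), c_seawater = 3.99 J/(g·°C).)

Taking heat into each body as positive, Σ m c ΔT = 0:
674·0.227·(T − 208) + 295·3.99·(T − 27.2) = 0
153(T − 208) + 1177(T − 27.2) = 0
1330 T = 63839
T = 63839/1330 ≈ 48.00 °C

T_f ≈ 48.0 °C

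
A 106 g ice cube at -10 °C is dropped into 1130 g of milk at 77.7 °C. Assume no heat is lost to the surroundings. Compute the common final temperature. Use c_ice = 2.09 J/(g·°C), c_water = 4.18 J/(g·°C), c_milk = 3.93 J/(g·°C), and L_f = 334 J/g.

T_f ≈ 62.9 °C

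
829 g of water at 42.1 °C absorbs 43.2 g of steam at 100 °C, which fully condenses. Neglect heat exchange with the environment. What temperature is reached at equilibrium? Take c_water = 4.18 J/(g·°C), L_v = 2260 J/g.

T_f ≈ 71.7 °C

Energy balance with sensible and latent terms:
latent heat released on condensation: 43.2×2260 = 97632; condensed water 100 °C→T: 180.58(T − 100); water warms: 829×4.18×(T − 42.1) = 3465.2(T − 42.1)
3645.8 T = 97632 + 18058 + 145886 = 261575
T ≈ 71.75 °C, under the boiling point, so the assumption holds.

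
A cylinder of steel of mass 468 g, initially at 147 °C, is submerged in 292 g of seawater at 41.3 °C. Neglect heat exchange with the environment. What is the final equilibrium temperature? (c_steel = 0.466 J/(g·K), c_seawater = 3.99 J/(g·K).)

T_f ≈ 58.0 °C

Heat gained plus heat lost sum to zero:
468×0.466×(T − 147) + 292×3.99×(T − 41.3) = 0
(218.09 + 1165.1) T = 218.09×147 + 1165.1×41.3
T = 80177 / 1383.2 = 58 °C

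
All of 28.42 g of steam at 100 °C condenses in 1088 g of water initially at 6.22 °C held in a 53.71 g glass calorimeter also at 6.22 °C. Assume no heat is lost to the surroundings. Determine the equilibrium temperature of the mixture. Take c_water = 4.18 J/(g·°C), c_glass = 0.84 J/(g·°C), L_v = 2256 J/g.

T_f ≈ 22.2 °C

Energy conservation, ΣQ = 0:
condense steam: −28.42·2256 = −64116
  condensed water 100 °C→T: 118.8(T − 100)
  original water: 4547.8(T − 6.22)
  cup: 45.12(T − 6.22)
4711.8 T = 64116 + 11880 + 28568 = 104563
T ≈ 22.19 °C — below 100 °C, confirming all the steam condensed.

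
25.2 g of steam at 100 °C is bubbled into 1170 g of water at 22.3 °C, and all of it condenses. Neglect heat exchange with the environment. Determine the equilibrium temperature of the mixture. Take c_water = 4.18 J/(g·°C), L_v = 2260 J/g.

T_f ≈ 35.3 °C

Net heat exchanged in the isolated system is zero:
latent heat released on condensation: 25.2·2260 = 56952
  condensate cools 100→T: 25.2·4.18·(T − 100) = 105.34(T − 100)
  original water: 4890.6(T − 22.3)
4995.9 T = 56952 + 10534 + 109060 = 176546
T ≈ 35.34 °C, under the boiling point, so the assumption holds.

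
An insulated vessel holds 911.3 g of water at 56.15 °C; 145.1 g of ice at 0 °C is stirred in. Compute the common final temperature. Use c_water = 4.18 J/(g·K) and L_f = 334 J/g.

Setting the total heat transfer to zero:
fusion: m_ice L_f = 145.1×334 = 48463; meltwater 0→T: 145.1×4.18×T = 606.52 T; water: 3809.2(T − 56.15)
4415.8 T = 213888 − 48463 = 165425
T ≈ 37.46 °C — above 0 °C, consistent with complete melting.

T_f ≈ 37.5 °C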